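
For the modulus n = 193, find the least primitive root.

φ(193) = 193 − 1 = 192 = 2^6 · 3.
Test candidates g = 2, 3, … against the prime factors q ∈ {2, 3} of φ(193): g is a generator iff g^(192/q) ≢ 1 for every such q.
g = 2: 2^96 ≡ 1 — hits 1, so not a primitive root.
g = 3: 3^96 ≡ 1 — hits 1, so not a primitive root.
g = 4: 4^96 ≡ 1 — hits 1, so not a primitive root.
g = 5: 5^96 ≡ 192; 5^64 ≡ 84 — none is 1, so 5 is a primitive root.
The smallest primitive root modulo 193 is 5.

5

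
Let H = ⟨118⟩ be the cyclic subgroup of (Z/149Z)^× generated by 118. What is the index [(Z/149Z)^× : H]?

The order of 118 must divide φ(149) = 149 − 1 = 148 = 2^2 · 37.
Divisors of 148: 1, 2, 4, 37, 74, 148.
Compute 118^d (mod 149) for the divisors d until we hit 1:
118^1 ≡ 118 (mod 149)
118^2 ≡ 67 (mod 149)
118^4 ≡ 19 (mod 149)
118^37 ≡ 148 (mod 149)
118^74 ≡ 1 (mod 149) ✓
So ord_149(118) = 74, hence |⟨118⟩| = 74.
[(Z/149Z)^× : ⟨118⟩] = 148/74 = 2.

2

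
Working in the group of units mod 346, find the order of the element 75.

The order of 75 must divide φ(346) = φ(2)·φ(173) = 1·172 = 172 = 2^2 · 43.
Divisors of 172: 1, 2, 4, 43, 86, 172.
Compute 75^d (mod 346) for the divisors d until we hit 1:
75^1 ≡ 75
75^2 ≡ 89
75^4 ≡ 309
75^43 ≡ 253
75^86 ≡ 345
75^172 ≡ 1
Hence ord(75) = 172.

172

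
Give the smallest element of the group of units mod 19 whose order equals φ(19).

φ(19) = 19 − 1 = 18 = 2 · 3^2.
g is a primitive root iff g^(18/q) ≢ 1 (mod 19) for each prime q ∈ {2, 3}.
g = 2: 2^9 ≡ 18; 2^6 ≡ 7 — none is 1, so 2 is a primitive root.
The smallest primitive root modulo 19 is 2.

2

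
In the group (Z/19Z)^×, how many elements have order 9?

6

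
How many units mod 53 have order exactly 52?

φ(53) = 53 − 1 = 52 = 2^2 · 13.
In a cyclic group of order 52, there are φ(d) elements of order d for each divisor d of 52, and zero for non-divisors.
52 = 2^2 · 13 divides 52, and φ(52) = 24.

24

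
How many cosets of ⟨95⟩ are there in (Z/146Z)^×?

9

ord(95) | φ(146) = φ(2)·φ(73) = 1·72 = 72 = 2^3 · 3^2.
Divisors of 72: 1, 2, 3, 4, 6, 8, 9, 12, 18, 24, 36, 72.
Check 95^d mod 146 for each divisor in increasing order:
95^1 ≡ 95 (mod 146)
95^2 ≡ 119 (mod 146)
95^3 ≡ 63 (mod 146)
95^4 ≡ 145 (mod 146)
95^6 ≡ 27 (mod 146)
95^8 ≡ 1 (mod 146) ✓
Thus |⟨95⟩| = ord(95) = 8.
The index is φ(146) / ord(95) = 72 / 8 = 9.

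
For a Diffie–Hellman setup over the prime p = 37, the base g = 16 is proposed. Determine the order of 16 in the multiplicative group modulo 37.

9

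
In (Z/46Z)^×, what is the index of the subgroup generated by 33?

1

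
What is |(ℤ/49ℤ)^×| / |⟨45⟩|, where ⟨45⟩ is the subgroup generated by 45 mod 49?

1

ord(45) | φ(49) = φ(7^2) = 7·(7−1) = 42 = 2 · 3 · 7.
Divisors of 42: 1, 2, 3, 6, 7, 14, 21, 42.
Check 45^d mod 49 for each divisor in increasing order:
45^1 ≡ 45 (mod 49)
45^2 ≡ 16 (mod 49)
45^3 ≡ 34 (mod 49)
45^6 ≡ 29 (mod 49)
45^7 ≡ 31 (mod 49)
45^14 ≡ 30 (mod 49)
45^21 ≡ 48 (mod 49)
45^42 ≡ 1 (mod 49) ✓
So ord_49(45) = 42, hence |⟨45⟩| = 42.
The index is φ(49) / ord(45) = 42 / 42 = 1.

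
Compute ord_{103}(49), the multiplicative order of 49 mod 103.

51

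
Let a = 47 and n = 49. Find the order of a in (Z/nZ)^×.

By Lagrange's theorem, ord_49(47) divides φ(49) = φ(7^2) = 7·(7−1) = 42 = 2 · 3 · 7.
Divisors of 42: 1, 2, 3, 6, 7, 14, 21, 42.
Test each divisor d:
47^1 ≡ 47
47^2 ≡ 4
47^3 ≡ 41
47^6 ≡ 15
47^7 ≡ 19
47^14 ≡ 18
47^21 ≡ 48
47^42 ≡ 1
The smallest such exponent is 42, so the order of 47 is 42.

42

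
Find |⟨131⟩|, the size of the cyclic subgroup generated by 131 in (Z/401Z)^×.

400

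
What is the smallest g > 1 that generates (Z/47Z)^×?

5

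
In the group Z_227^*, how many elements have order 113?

φ(227) = 227 − 1 = 226 = 2 · 113.
(Z/227Z)^× is cyclic (|G| = 226); a cyclic group of order m has exactly φ(d) elements of each order d | m, and none otherwise.
113 | 226, and φ(113) = 113 − 1 = 112.

112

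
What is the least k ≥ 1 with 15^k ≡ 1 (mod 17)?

8

ord(15) | φ(17) = 17 − 1 = 16 = 2^4.
Divisors of 16: 1, 2, 4, 8, 16.
Check 15^d mod 17 for each divisor in increasing order:
15^1 ≡ 15
15^2 ≡ 4
15^4 ≡ 16
15^8 ≡ 1
So ord_17(15) = 8.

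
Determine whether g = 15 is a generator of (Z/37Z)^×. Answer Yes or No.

φ(37) = 37 − 1 = 36 = 2^2 · 3^2.
An element g generates (Z/37Z)^× iff g^(36/q) ≢ 1 (mod 37) for each prime q ∈ {2, 3}.
15^18 ≡ 36 (mod 37)  [q = 2: ≢ 1 ✓]
15^12 ≡ 26 (mod 37)  [q = 3: ≢ 1 ✓]
Every test exponent gives a nontrivial residue, hence 15 generates the full group.

Yes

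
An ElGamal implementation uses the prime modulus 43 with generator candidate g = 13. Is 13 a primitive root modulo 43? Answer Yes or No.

No

φ(43) = 43 − 1 = 42 = 2 · 3 · 7.
An element g generates (Z/43Z)^× iff g^(42/q) ≢ 1 (mod 43) for each prime q ∈ {2, 3, 7}.
13^21 ≡ 1 (mod 43)  [q = 2: ≡ 1 ✗]
13^14 ≡ 6 (mod 43)  [q = 3: ≢ 1 ✓]
13^6 ≡ 16 (mod 43)  [q = 7: ≢ 1 ✓]
The check at q = 2 fails, so 13 generates a proper subgroup.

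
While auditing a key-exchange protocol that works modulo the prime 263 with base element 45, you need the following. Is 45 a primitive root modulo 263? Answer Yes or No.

Yes

φ(263) = 263 − 1 = 262 = 2 · 131.
An element g generates (Z/263Z)^× iff g^(262/q) ≢ 1 (mod 263) for each prime q ∈ {2, 131}.
45^131 ≡ 262 (mod 263)  [q = 2: ≢ 1 ✓]
45^2 ≡ 184 (mod 263)  [q = 131: ≢ 1 ✓]
None equal 1, so ord_263(45) = 262: 45 is a primitive root.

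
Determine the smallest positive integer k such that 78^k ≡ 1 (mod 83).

41

ord(78) | φ(83) = 83 − 1 = 82 = 2 · 41.
Divisors of 82: 1, 2, 41, 82.
Check 78^d mod 83 for each divisor in increasing order:
78^1 ≡ 78 (mod 83)
78^2 ≡ 25 (mod 83)
78^41 ≡ 1 (mod 83) ✓
Hence ord(78) = 41.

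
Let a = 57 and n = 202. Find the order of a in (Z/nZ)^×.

ord(57) | φ(202) = φ(2)·φ(101) = 1·100 = 100 = 2^2 · 5^2.
Divisors of 100: 1, 2, 4, 5, 10, 20, 25, 50, 100.
Test each divisor d:
57^1 ≡ 57 (mod 202)
57^2 ≡ 17 (mod 202)
57^4 ≡ 87 (mod 202)
57^5 ≡ 111 (mod 202)
57^10 ≡ 201 (mod 202)
57^20 ≡ 1 (mod 202) ✓
Therefore the multiplicative order of 57 modulo 202 is 20.

20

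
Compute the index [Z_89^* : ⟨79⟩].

The order of 79 must divide φ(89) = 89 − 1 = 88 = 2^3 · 11.
Divisors of 88: 1, 2, 4, 8, 11, 22, 44, 88.
Evaluate successive powers at the divisors of 88:
79^1 ≡ 79
79^2 ≡ 11
79^4 ≡ 32
79^8 ≡ 45
79^11 ≡ 34
79^22 ≡ 88
79^44 ≡ 1
The order of 79 is 44, so the subgroup it generates has 44 elements.
[(Z/89Z)^× : ⟨79⟩] = 88/44 = 2.

2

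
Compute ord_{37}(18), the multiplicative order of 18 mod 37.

The order of 18 must divide φ(37) = 37 − 1 = 36 = 2^2 · 3^2.
Divisors of 36: 1, 2, 3, 4, 6, 9, 12, 18, 36.
Check 18^d mod 37 for each divisor in increasing order:
18^1 ≡ 18 (mod 37)
18^2 ≡ 28 (mod 37)
18^3 ≡ 23 (mod 37)
18^4 ≡ 7 (mod 37)
18^6 ≡ 11 (mod 37)
18^9 ≡ 31 (mod 37)
18^12 ≡ 10 (mod 37)
18^18 ≡ 36 (mod 37)
18^36 ≡ 1 (mod 37) ✓
Hence ord(18) = 36.

36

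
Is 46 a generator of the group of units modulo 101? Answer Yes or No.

Yes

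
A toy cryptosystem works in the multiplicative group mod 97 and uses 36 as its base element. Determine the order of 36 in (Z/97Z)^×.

6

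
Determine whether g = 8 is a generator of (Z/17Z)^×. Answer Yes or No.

No

φ(17) = 17 − 1 = 16 = 2^4.
Test 8^(16/q) mod 17 for each prime factor q of 16:
8^8 ≡ 1 (mod 17)  [q = 2: ≡ 1 ✗]
The check at q = 2 fails, so 8 generates a proper subgroup.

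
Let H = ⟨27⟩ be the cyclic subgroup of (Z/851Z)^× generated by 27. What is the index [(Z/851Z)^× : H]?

12

ord(27) | φ(851) = φ(23·37) = (23−1)·(37−1) = 22·36 = 792 = 2^3 · 3^2 · 11.
Divisors of 792: 1, 2, 3, 4, 6, 8, 9, 11, 12, 18, 22, 24, 33, 36, 44, 66, 72, 88, 99, 132, 198, 264, 396, 792.
Test each divisor d:
27^1 ≡ 27 (mod 851)
27^2 ≡ 729 (mod 851)
27^3 ≡ 110 (mod 851)
27^4 ≡ 417 (mod 851)
27^6 ≡ 186 (mod 851)
27^8 ≡ 285 (mod 851)
27^9 ≡ 36 (mod 851)
27^11 ≡ 714 (mod 851)
27^12 ≡ 556 (mod 851)
27^18 ≡ 445 (mod 851)
27^22 ≡ 47 (mod 851)
27^24 ≡ 223 (mod 851)
27^33 ≡ 369 (mod 851)
27^36 ≡ 593 (mod 851)
27^44 ≡ 507 (mod 851)
27^66 ≡ 1 (mod 851) ✓
Thus |⟨27⟩| = ord(27) = 66.
Index = |(Z/851Z)^×| / |⟨27⟩| = 792 / 66 = 12.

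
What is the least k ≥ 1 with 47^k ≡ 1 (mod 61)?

ord(47) | φ(61) = 61 − 1 = 60 = 2^2 · 3 · 5.
Divisors of 60: 1, 2, 3, 4, 5, 6, 10, 12, 15, 20, 30, 60.
Test each divisor d:
47^1 ≡ 47 (mod 61)
47^2 ≡ 13 (mod 61)
47^3 ≡ 1 (mod 61) ✓
So ord_61(47) = 3.

3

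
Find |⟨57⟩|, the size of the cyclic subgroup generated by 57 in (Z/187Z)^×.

80

Since 57 ∈ (Z/187Z)^×, its order divides φ(187) = φ(11·17) = (11−1)·(17−1) = 10·16 = 160 = 2^5 · 5.
Divisors of 160: 1, 2, 4, 5, 8, 10, 16, 20, 32, 40, 80, 160.
Evaluate successive powers at the divisors of 160:
57^1 ≡ 57 (mod 187)
57^2 ≡ 70 (mod 187)
57^4 ≡ 38 (mod 187)
57^5 ≡ 109 (mod 187)
57^8 ≡ 135 (mod 187)
57^10 ≡ 100 (mod 187)
57^16 ≡ 86 (mod 187)
57^20 ≡ 89 (mod 187)
57^32 ≡ 103 (mod 187)
57^40 ≡ 67 (mod 187)
57^80 ≡ 1 (mod 187) ✓
Therefore the multiplicative order of 57 modulo 187 is 80.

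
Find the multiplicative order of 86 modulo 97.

48

By Lagrange's theorem, ord_97(86) divides φ(97) = 97 − 1 = 96 = 2^5 · 3.
Divisors of 96: 1, 2, 3, 4, 6, 8, 12, 16, 24, 32, 48, 96.
Test each divisor d:
86^1 ≡ 86 (mod 97)
86^2 ≡ 24 (mod 97)
86^3 ≡ 27 (mod 97)
86^4 ≡ 91 (mod 97)
86^6 ≡ 50 (mod 97)
86^8 ≡ 36 (mod 97)
86^12 ≡ 75 (mod 97)
86^16 ≡ 35 (mod 97)
86^24 ≡ 96 (mod 97)
86^32 ≡ 61 (mod 97)
86^48 ≡ 1 (mod 97) ✓
The smallest such exponent is 48, so the order of 86 is 48.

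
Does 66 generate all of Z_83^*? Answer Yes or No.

φ(83) = 83 − 1 = 82 = 2 · 41.
66 is a primitive root mod 83 iff 66^(φ(83)/q) ≢ 1 for every prime q | φ(83), i.e. q ∈ {2, 41}.
66^41 ≡ 82 (mod 83)  [q = 2: ≢ 1 ✓]
66^2 ≡ 40 (mod 83)  [q = 41: ≢ 1 ✓]
None equal 1, so ord_83(66) = 82: 66 is a primitive root.

Yes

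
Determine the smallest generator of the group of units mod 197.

φ(197) = 197 − 1 = 196 = 2^2 · 7^2.
Test candidates g = 2, 3, … against the prime factors q ∈ {2, 7} of φ(197): g is a generator iff g^(196/q) ≢ 1 for every such q.
g = 2: 2^98 ≡ 196; 2^28 ≡ 104 — none is 1, so 2 is a primitive root.
The smallest primitive root modulo 197 is 2.

2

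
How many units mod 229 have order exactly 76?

36

φ(229) = 229 − 1 = 228 = 2^2 · 3 · 19.
Since (Z/229Z)^× is cyclic of order 228, the number of elements of order d is φ(d) when d | 228 and 0 otherwise.
76 = 2^2 · 19 divides 228, and φ(76) = 36.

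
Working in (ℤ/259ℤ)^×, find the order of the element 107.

9

The order of 107 must divide φ(259) = φ(7·37) = (7−1)·(37−1) = 6·36 = 216 = 2^3 · 3^3.
Divisors of 216: 1, 2, 3, 4, 6, 8, 9, 12, 18, 24, 27, 36, 54, 72, 108, 216.
Evaluate successive powers at the divisors of 216:
107^1 ≡ 107
107^2 ≡ 53
107^3 ≡ 232
107^4 ≡ 219
107^6 ≡ 211
107^8 ≡ 46
107^9 ≡ 1
So ord_259(107) = 9.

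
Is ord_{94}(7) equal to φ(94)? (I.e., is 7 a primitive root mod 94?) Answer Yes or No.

No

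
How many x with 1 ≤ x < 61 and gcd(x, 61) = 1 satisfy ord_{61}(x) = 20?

φ(61) = 61 − 1 = 60 = 2^2 · 3 · 5.
In a cyclic group of order 60, there are φ(d) elements of order d for each divisor d of 60, and zero for non-divisors.
20 = 2^2 · 5 divides 60, and φ(20) = 8.

8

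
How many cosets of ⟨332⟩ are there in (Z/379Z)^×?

The order of 332 must divide φ(379) = 379 − 1 = 378 = 2 · 3^3 · 7.
Divisors of 378: 1, 2, 3, 6, 7, 9, 14, 18, 21, 27, 42, 54, 63, 126, 189, 378.
Compute 332^d (mod 379) for the divisors d until we hit 1:
332^1 ≡ 332
332^2 ≡ 314
332^3 ≡ 23
332^6 ≡ 150
332^7 ≡ 151
332^9 ≡ 39
332^14 ≡ 61
332^18 ≡ 5
332^21 ≡ 115
332^27 ≡ 195
332^42 ≡ 339
332^54 ≡ 125
332^63 ≡ 327
332^126 ≡ 51
332^189 ≡ 1
Thus |⟨332⟩| = ord(332) = 189.
The index is φ(379) / ord(332) = 378 / 189 = 2.

2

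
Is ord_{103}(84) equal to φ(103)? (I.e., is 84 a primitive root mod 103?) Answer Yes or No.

Yes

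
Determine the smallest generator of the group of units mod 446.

φ(446) = φ(2)·φ(223) = 1·222 = 222 = 2 · 3 · 37.
g is a primitive root iff g^(222/q) ≢ 1 (mod 446) for each prime q ∈ {2, 3, 37}.
g = 2: gcd(2, 446) = 2 > 1, not a unit — skip.
g = 3: 3^111 ≡ 445; 3^74 ≡ 183; 3^6 ≡ 283 — none is 1, so 3 is a primitive root.
Hence the least primitive root of 446 is 3.

3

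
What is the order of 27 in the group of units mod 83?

ord(27) | φ(83) = 83 − 1 = 82 = 2 · 41.
Divisors of 82: 1, 2, 41, 82.
Test each divisor d:
27^1 ≡ 27 (mod 83)
27^2 ≡ 65 (mod 83)
27^41 ≡ 1 (mod 83) ✓
Therefore the multiplicative order of 27 modulo 83 is 41.

41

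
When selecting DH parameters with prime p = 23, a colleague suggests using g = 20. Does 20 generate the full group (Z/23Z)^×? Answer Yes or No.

φ(23) = 23 − 1 = 22 = 2 · 11.
20 is a primitive root mod 23 iff 20^(φ(23)/q) ≢ 1 for every prime q | φ(23), i.e. q ∈ {2, 11}.
20^11 ≡ 22 (mod 23)  [q = 2: ≢ 1 ✓]
20^2 ≡ 9 (mod 23)  [q = 11: ≢ 1 ✓]
All checks pass, so 20 has order 22 and is a primitive root modulo 23.

Yes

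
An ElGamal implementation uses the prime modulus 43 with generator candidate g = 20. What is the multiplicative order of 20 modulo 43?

42

The order of 20 must divide φ(43) = 43 − 1 = 42 = 2 · 3 · 7.
Divisors of 42: 1, 2, 3, 6, 7, 14, 21, 42.
Compute 20^d (mod 43) for the divisors d until we hit 1:
20^1 ≡ 20 (mod 43)
20^2 ≡ 13 (mod 43)
20^3 ≡ 2 (mod 43)
20^6 ≡ 4 (mod 43)
20^7 ≡ 37 (mod 43)
20^14 ≡ 36 (mod 43)
20^21 ≡ 42 (mod 43)
20^42 ≡ 1 (mod 43) ✓
The smallest such exponent is 42, so the order of 20 is 42.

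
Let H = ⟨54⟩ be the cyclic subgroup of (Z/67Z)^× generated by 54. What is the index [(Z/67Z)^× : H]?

2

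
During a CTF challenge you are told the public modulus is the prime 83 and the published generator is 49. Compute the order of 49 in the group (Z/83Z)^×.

41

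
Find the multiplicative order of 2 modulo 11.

10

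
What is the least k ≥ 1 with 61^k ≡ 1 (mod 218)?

54

ord(61) | φ(218) = φ(2)·φ(109) = 1·108 = 108 = 2^2 · 3^3.
Divisors of 108: 1, 2, 3, 4, 6, 9, 12, 18, 27, 36, 54, 108.
Test each divisor d:
61^1 ≡ 61 (mod 218)
61^2 ≡ 15 (mod 218)
61^3 ≡ 43 (mod 218)
61^4 ≡ 7 (mod 218)
61^6 ≡ 105 (mod 218)
61^9 ≡ 155 (mod 218)
61^12 ≡ 125 (mod 218)
61^18 ≡ 45 (mod 218)
61^27 ≡ 217 (mod 218)
61^36 ≡ 63 (mod 218)
61^54 ≡ 1 (mod 218) ✓
So ord_218(61) = 54.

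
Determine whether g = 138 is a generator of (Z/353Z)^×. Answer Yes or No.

φ(353) = 353 − 1 = 352 = 2^5 · 11.
An element g generates (Z/353Z)^× iff g^(352/q) ≢ 1 (mod 353) for each prime q ∈ {2, 11}.
138^176 ≡ 352 (mod 353)  [q = 2: ≢ 1 ✓]
138^32 ≡ 217 (mod 353)  [q = 11: ≢ 1 ✓]
Every test exponent gives a nontrivial residue, hence 138 generates the full group.

Yes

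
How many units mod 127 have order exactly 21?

φ(127) = 127 − 1 = 126 = 2 · 3^2 · 7.
(Z/127Z)^× is cyclic (|G| = 126); a cyclic group of order m has exactly φ(d) elements of each order d | m, and none otherwise.
21 = 3 · 7 divides 126, and φ(21) = 12.

12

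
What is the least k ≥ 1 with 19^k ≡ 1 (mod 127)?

The order of 19 must divide φ(127) = 127 − 1 = 126 = 2 · 3^2 · 7.
Divisors of 126: 1, 2, 3, 6, 7, 9, 14, 18, 21, 42, 63, 126.
Check 19^d mod 127 for each divisor in increasing order:
19^1 ≡ 19 (mod 127)
19^2 ≡ 107 (mod 127)
19^3 ≡ 1 (mod 127) ✓
So ord_127(19) = 3.

3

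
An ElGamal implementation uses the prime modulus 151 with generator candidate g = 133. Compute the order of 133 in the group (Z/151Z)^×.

By Lagrange's theorem, ord_151(133) divides φ(151) = 151 − 1 = 150 = 2 · 3 · 5^2.
Divisors of 150: 1, 2, 3, 5, 6, 10, 15, 25, 30, 50, 75, 150.
Test each divisor d:
133^1 ≡ 133
133^2 ≡ 22
133^3 ≡ 57
133^5 ≡ 46
133^6 ≡ 78
133^10 ≡ 2
133^15 ≡ 92
133^25 ≡ 33
133^30 ≡ 8
133^50 ≡ 32
133^75 ≡ 150
133^150 ≡ 1
Hence ord(133) = 150.

150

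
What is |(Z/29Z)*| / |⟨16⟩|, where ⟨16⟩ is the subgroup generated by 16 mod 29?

4

Since 16 ∈ (Z/29Z)^×, its order divides φ(29) = 29 − 1 = 28 = 2^2 · 7.
Divisors of 28: 1, 2, 4, 7, 14, 28.
Check 16^d mod 29 for each divisor in increasing order:
16^1 ≡ 16 (mod 29)
16^2 ≡ 24 (mod 29)
16^4 ≡ 25 (mod 29)
16^7 ≡ 1 (mod 29) ✓
So ord_29(16) = 7, hence |⟨16⟩| = 7.
The index is φ(29) / ord(16) = 28 / 7 = 4.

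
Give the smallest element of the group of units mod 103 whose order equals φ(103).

5

φ(103) = 103 − 1 = 102 = 2 · 3 · 17.
Test candidates g = 2, 3, … against the prime factors q ∈ {2, 3, 17} of φ(103): g is a generator iff g^(102/q) ≢ 1 for every such q.
g = 2: 2^51 ≡ 1 — hits 1, so not a primitive root.
g = 3: 3^51 ≡ 102; 3^34 ≡ 1 — hits 1, so not a primitive root.
g = 4: 4^51 ≡ 1 — hits 1, so not a primitive root.
g = 5: 5^51 ≡ 102; 5^34 ≡ 56; 5^6 ≡ 72 — none is 1, so 5 is a primitive root.
So 5 is the smallest generator of (Z/103Z)^×.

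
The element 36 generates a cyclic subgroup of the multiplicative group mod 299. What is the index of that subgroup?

4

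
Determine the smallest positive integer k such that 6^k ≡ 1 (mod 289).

272

Since 6 ∈ (Z/289Z)^×, its order divides φ(289) = φ(17^2) = 17·(17−1) = 272 = 2^4 · 17.
Divisors of 272: 1, 2, 4, 8, 16, 17, 34, 68, 136, 272.
Compute 6^d (mod 289) for the divisors d until we hit 1:
6^1 ≡ 6
6^2 ≡ 36
6^4 ≡ 140
6^8 ≡ 237
6^16 ≡ 103
6^17 ≡ 40
6^34 ≡ 155
6^68 ≡ 38
6^136 ≡ 288
6^272 ≡ 1
Therefore the multiplicative order of 6 modulo 289 is 272.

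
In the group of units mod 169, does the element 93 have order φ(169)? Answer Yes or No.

Yes

φ(169) = φ(13^2) = 13·(13−1) = 156 = 2^2 · 3 · 13.
An element g generates (Z/169Z)^× iff g^(156/q) ≢ 1 (mod 169) for each prime q ∈ {2, 3, 13}.
93^78 ≡ 168 (mod 169)  [q = 2: ≢ 1 ✓]
93^52 ≡ 146 (mod 169)  [q = 3: ≢ 1 ✓]
93^12 ≡ 79 (mod 169)  [q = 13: ≢ 1 ✓]
None equal 1, so ord_169(93) = 156: 93 is a primitive root.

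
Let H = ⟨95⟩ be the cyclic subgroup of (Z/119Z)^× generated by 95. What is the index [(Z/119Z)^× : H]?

2

Since 95 ∈ (Z/119Z)^×, its order divides φ(119) = φ(7·17) = (7−1)·(17−1) = 6·16 = 96 = 2^5 · 3.
Divisors of 96: 1, 2, 3, 4, 6, 8, 12, 16, 24, 32, 48, 96.
Evaluate successive powers at the divisors of 96:
95^1 ≡ 95 (mod 119)
95^2 ≡ 100 (mod 119)
95^3 ≡ 99 (mod 119)
95^4 ≡ 4 (mod 119)
95^6 ≡ 43 (mod 119)
95^8 ≡ 16 (mod 119)
95^12 ≡ 64 (mod 119)
95^16 ≡ 18 (mod 119)
95^24 ≡ 50 (mod 119)
95^32 ≡ 86 (mod 119)
95^48 ≡ 1 (mod 119) ✓
The order of 95 is 48, so the subgroup it generates has 48 elements.
[(Z/119Z)^× : ⟨95⟩] = 96/48 = 2.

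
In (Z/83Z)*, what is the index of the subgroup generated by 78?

Since 78 ∈ (Z/83Z)^×, its order divides φ(83) = 83 − 1 = 82 = 2 · 41.
Divisors of 82: 1, 2, 41, 82.
Check 78^d mod 83 for each divisor in increasing order:
78^1 ≡ 78
78^2 ≡ 25
78^41 ≡ 1
Thus |⟨78⟩| = ord(78) = 41.
Index = |(Z/83Z)^×| / |⟨78⟩| = 82 / 41 = 2.

2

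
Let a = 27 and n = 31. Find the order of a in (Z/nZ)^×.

10

By Lagrange's theorem, ord_31(27) divides φ(31) = 31 − 1 = 30 = 2 · 3 · 5.
Divisors of 30: 1, 2, 3, 5, 6, 10, 15, 30.
Evaluate successive powers at the divisors of 30:
27^1 ≡ 27 (mod 31)
27^2 ≡ 16 (mod 31)
27^3 ≡ 29 (mod 31)
27^5 ≡ 30 (mod 31)
27^6 ≡ 4 (mod 31)
27^10 ≡ 1 (mod 31) ✓
Therefore the multiplicative order of 27 modulo 31 is 10.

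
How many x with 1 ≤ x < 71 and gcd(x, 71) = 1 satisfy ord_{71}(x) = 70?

24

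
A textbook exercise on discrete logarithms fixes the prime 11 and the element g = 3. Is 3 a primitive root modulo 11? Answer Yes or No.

φ(11) = 11 − 1 = 10 = 2 · 5.
An element g generates (Z/11Z)^× iff g^(10/q) ≢ 1 (mod 11) for each prime q ∈ {2, 5}.
3^5 ≡ 1 (mod 11)  [q = 2: ≡ 1 ✗]
3^2 ≡ 9 (mod 11)  [q = 5: ≢ 1 ✓]
The check at q = 2 fails, so 3 generates a proper subgroup.

No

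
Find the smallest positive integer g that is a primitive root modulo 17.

φ(17) = 17 − 1 = 16 = 2^4.
Test candidates g = 2, 3, … against the prime factors q ∈ {2} of φ(17): g is a generator iff g^(16/q) ≢ 1 for every such q.
g = 2: 2^8 ≡ 1 — hits 1, so not a primitive root.
g = 3: 3^8 ≡ 16 — none is 1, so 3 is a primitive root.
So 3 is the smallest generator of (Z/17Z)^×.

3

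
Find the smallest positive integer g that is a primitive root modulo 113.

3

φ(113) = 113 − 1 = 112 = 2^4 · 7.
Test candidates g = 2, 3, … against the prime factors q ∈ {2, 7} of φ(113): g is a generator iff g^(112/q) ≢ 1 for every such q.
g = 2: 2^56 ≡ 1 — hits 1, so not a primitive root.
g = 3: 3^56 ≡ 112; 3^16 ≡ 49 — none is 1, so 3 is a primitive root.
So 3 is the smallest generator of (Z/113Z)^×.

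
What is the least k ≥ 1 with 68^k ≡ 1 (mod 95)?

By Lagrange's theorem, ord_95(68) divides φ(95) = φ(5·19) = (5−1)·(19−1) = 4·18 = 72 = 2^3 · 3^2.
Divisors of 72: 1, 2, 3, 4, 6, 8, 9, 12, 18, 24, 36, 72.
Check 68^d mod 95 for each divisor in increasing order:
68^1 ≡ 68 (mod 95)
68^2 ≡ 64 (mod 95)
68^3 ≡ 77 (mod 95)
68^4 ≡ 11 (mod 95)
68^6 ≡ 39 (mod 95)
68^8 ≡ 26 (mod 95)
68^9 ≡ 58 (mod 95)
68^12 ≡ 1 (mod 95) ✓
Therefore the multiplicative order of 68 modulo 95 is 12.

12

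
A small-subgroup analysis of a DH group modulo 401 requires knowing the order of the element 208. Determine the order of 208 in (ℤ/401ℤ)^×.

400

By Lagrange's theorem, ord_401(208) divides φ(401) = 401 − 1 = 400 = 2^4 · 5^2.
Divisors of 400: 1, 2, 4, 5, 8, 10, 16, 20, 25, 40, 50, 80, 100, 200, 400.
Evaluate successive powers at the divisors of 400:
208^1 ≡ 208 (mod 401)
208^2 ≡ 357 (mod 401)
208^4 ≡ 332 (mod 401)
208^5 ≡ 84 (mod 401)
208^8 ≡ 350 (mod 401)
208^10 ≡ 239 (mod 401)
208^16 ≡ 195 (mod 401)
208^20 ≡ 179 (mod 401)
208^25 ≡ 199 (mod 401)
208^40 ≡ 362 (mod 401)
208^50 ≡ 303 (mod 401)
208^80 ≡ 318 (mod 401)
208^100 ≡ 381 (mod 401)
208^200 ≡ 400 (mod 401)
208^400 ≡ 1 (mod 401) ✓
Therefore the multiplicative order of 208 modulo 401 is 400.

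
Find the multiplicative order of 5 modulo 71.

5

The order of 5 must divide φ(71) = 71 − 1 = 70 = 2 · 5 · 7.
Divisors of 70: 1, 2, 5, 7, 10, 14, 35, 70.
Evaluate successive powers at the divisors of 70:
5^1 ≡ 5 (mod 71)
5^2 ≡ 25 (mod 71)
5^5 ≡ 1 (mod 71) ✓
So ord_71(5) = 5.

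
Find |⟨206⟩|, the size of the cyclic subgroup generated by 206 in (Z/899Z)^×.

420

Since 206 ∈ (Z/899Z)^×, its order divides φ(899) = φ(29·31) = (29−1)·(31−1) = 28·30 = 840 = 2^3 · 3 · 5 · 7.
Divisors of 840: 1, 2, 3, 4, 5, 6, 7, 8, 10, 12, 14, 15, 20, 21, 24, 28, 30, 35, 40, 42, 56, 60, 70, 84, 105, 120, 140, 168, 210, 280, 420, 840.
Check 206^d mod 899 for each divisor in increasing order:
206^1 ≡ 206
206^2 ≡ 183
206^3 ≡ 839
206^4 ≡ 226
206^5 ≡ 707
206^6 ≡ 4
206^7 ≡ 824
206^8 ≡ 732
206^10 ≡ 5
206^12 ≡ 16
206^14 ≡ 231
206^15 ≡ 838
206^20 ≡ 25
206^21 ≡ 655
206^24 ≡ 256
206^28 ≡ 320
206^30 ≡ 125
206^35 ≡ 273
206^40 ≡ 625
206^42 ≡ 202
206^56 ≡ 813
206^60 ≡ 342
206^70 ≡ 811
206^84 ≡ 349
206^105 ≡ 249
206^120 ≡ 94
206^140 ≡ 552
206^168 ≡ 436
206^210 ≡ 869
206^280 ≡ 842
206^420 ≡ 1
Hence ord(206) = 420.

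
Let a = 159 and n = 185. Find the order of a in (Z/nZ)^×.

By Lagrange's theorem, ord_185(159) divides φ(185) = φ(5·37) = (5−1)·(37−1) = 4·36 = 144 = 2^4 · 3^2.
Divisors of 144: 1, 2, 3, 4, 6, 8, 9, 12, 16, 18, 24, 36, 48, 72, 144.
Evaluate successive powers at the divisors of 144:
159^1 ≡ 159 (mod 185)
159^2 ≡ 121 (mod 185)
159^3 ≡ 184 (mod 185)
159^4 ≡ 26 (mod 185)
159^6 ≡ 1 (mod 185) ✓
So ord_185(159) = 6.

6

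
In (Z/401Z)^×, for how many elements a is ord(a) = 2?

φ(401) = 401 − 1 = 400 = 2^4 · 5^2.
Since (Z/401Z)^× is cyclic of order 400, the number of elements of order d is φ(d) when d | 400 and 0 otherwise.
2 | 400, and φ(2) = 2 − 1 = 1.

1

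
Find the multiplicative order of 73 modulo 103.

Since 73 ∈ (Z/103Z)^×, its order divides φ(103) = 103 − 1 = 102 = 2 · 3 · 17.
Divisors of 102: 1, 2, 3, 6, 17, 34, 51, 102.
Test each divisor d:
73^1 ≡ 73 (mod 103)
73^2 ≡ 76 (mod 103)
73^3 ≡ 89 (mod 103)
73^6 ≡ 93 (mod 103)
73^17 ≡ 102 (mod 103)
73^34 ≡ 1 (mod 103) ✓
Therefore the multiplicative order of 73 modulo 103 is 34.

34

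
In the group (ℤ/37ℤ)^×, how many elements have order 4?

2

φ(37) = 37 − 1 = 36 = 2^2 · 3^2.
Since (Z/37Z)^× is cyclic of order 36, the number of elements of order d is φ(d) when d | 36 and 0 otherwise.
4 = 2^2 divides 36, and φ(4) = 2.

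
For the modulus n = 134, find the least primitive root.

φ(134) = φ(2)·φ(67) = 1·66 = 66 = 2 · 3 · 11.
Test candidates g = 2, 3, … against the prime factors q ∈ {2, 3, 11} of φ(134): g is a generator iff g^(66/q) ≢ 1 for every such q.
g = 2: gcd(2, 134) = 2 > 1, not a unit — skip.
g = 3: 3^33 ≡ 133; 3^22 ≡ 1 — hits 1, so not a primitive root.
g = 4: gcd(4, 134) = 2 > 1, not a unit — skip.
g = 5: 5^33 ≡ 133; 5^22 ≡ 1 — hits 1, so not a primitive root.
g = 6: gcd(6, 134) = 2 > 1, not a unit — skip.
g = 7: 7^33 ≡ 133; 7^22 ≡ 29; 7^6 ≡ 131 — none is 1, so 7 is a primitive root.
Hence the least primitive root of 134 is 7.

7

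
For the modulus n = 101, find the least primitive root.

2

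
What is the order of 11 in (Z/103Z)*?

102

ord(11) | φ(103) = 103 − 1 = 102 = 2 · 3 · 17.
Divisors of 102: 1, 2, 3, 6, 17, 34, 51, 102.
Evaluate successive powers at the divisors of 102:
11^1 ≡ 11 (mod 103)
11^2 ≡ 18 (mod 103)
11^3 ≡ 95 (mod 103)
11^6 ≡ 64 (mod 103)
11^17 ≡ 57 (mod 103)
11^34 ≡ 56 (mod 103)
11^51 ≡ 102 (mod 103)
11^102 ≡ 1 (mod 103) ✓
Therefore the multiplicative order of 11 modulo 103 is 102.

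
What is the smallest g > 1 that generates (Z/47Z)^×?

5

φ(47) = 47 − 1 = 46 = 2 · 23.
g is a primitive root iff g^(46/q) ≢ 1 (mod 47) for each prime q ∈ {2, 23}.
g = 2: 2^23 ≡ 1 — hits 1, so not a primitive root.
g = 3: 3^23 ≡ 1 — hits 1, so not a primitive root.
g = 4: 4^23 ≡ 1 — hits 1, so not a primitive root.
g = 5: 5^23 ≡ 46; 5^2 ≡ 25 — none is 1, so 5 is a primitive root.
The smallest primitive root modulo 47 is 5.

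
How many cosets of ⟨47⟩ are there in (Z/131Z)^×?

The order of 47 must divide φ(131) = 131 − 1 = 130 = 2 · 5 · 13.
Divisors of 130: 1, 2, 5, 10, 13, 26, 65, 130.
Test each divisor d:
47^1 ≡ 47 (mod 131)
47^2 ≡ 113 (mod 131)
47^5 ≡ 32 (mod 131)
47^10 ≡ 107 (mod 131)
47^13 ≡ 130 (mod 131)
47^26 ≡ 1 (mod 131) ✓
The order of 47 is 26, so the subgroup it generates has 26 elements.
Index = |(Z/131Z)^×| / |⟨47⟩| = 130 / 26 = 5.

5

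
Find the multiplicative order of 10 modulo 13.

The order of 10 must divide φ(13) = 13 − 1 = 12 = 2^2 · 3.
Divisors of 12: 1, 2, 3, 4, 6, 12.
Compute 10^d (mod 13) for the divisors d until we hit 1:
10^1 ≡ 10 (mod 13)
10^2 ≡ 9 (mod 13)
10^3 ≡ 12 (mod 13)
10^4 ≡ 3 (mod 13)
10^6 ≡ 1 (mod 13) ✓
Therefore the multiplicative order of 10 modulo 13 is 6.

6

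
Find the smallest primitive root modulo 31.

3

φ(31) = 31 − 1 = 30 = 2 · 3 · 5.
Test candidates g = 2, 3, … against the prime factors q ∈ {2, 3, 5} of φ(31): g is a generator iff g^(30/q) ≢ 1 for every such q.
g = 2: 2^15 ≡ 1 — hits 1, so not a primitive root.
g = 3: 3^15 ≡ 30; 3^10 ≡ 25; 3^6 ≡ 16 — none is 1, so 3 is a primitive root.
The smallest primitive root modulo 31 is 3.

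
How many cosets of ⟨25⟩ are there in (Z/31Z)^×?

10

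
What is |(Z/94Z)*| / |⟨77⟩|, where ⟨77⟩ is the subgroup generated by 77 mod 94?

1

By Lagrange's theorem, ord_94(77) divides φ(94) = φ(2)·φ(47) = 1·46 = 46 = 2 · 23.
Divisors of 46: 1, 2, 23, 46.
Evaluate successive powers at the divisors of 46:
77^1 ≡ 77 (mod 94)
77^2 ≡ 7 (mod 94)
77^23 ≡ 93 (mod 94)
77^46 ≡ 1 (mod 94) ✓
Thus |⟨77⟩| = ord(77) = 46.
The index is φ(94) / ord(77) = 46 / 46 = 1.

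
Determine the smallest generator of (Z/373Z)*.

φ(373) = 373 − 1 = 372 = 2^2 · 3 · 31.
g is a primitive root iff g^(372/q) ≢ 1 (mod 373) for each prime q ∈ {2, 3, 31}.
g = 2: 2^186 ≡ 372; 2^124 ≡ 284; 2^12 ≡ 366 — none is 1, so 2 is a primitive root.
The smallest primitive root modulo 373 is 2.

2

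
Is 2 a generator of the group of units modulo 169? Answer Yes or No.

Yes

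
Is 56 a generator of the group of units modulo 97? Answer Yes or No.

Yes

φ(97) = 97 − 1 = 96 = 2^5 · 3.
Test 56^(96/q) mod 97 for each prime factor q of 96:
56^48 ≡ 96 (mod 97)  [q = 2: ≢ 1 ✓]
56^32 ≡ 35 (mod 97)  [q = 3: ≢ 1 ✓]
None equal 1, so ord_97(56) = 96: 56 is a primitive root.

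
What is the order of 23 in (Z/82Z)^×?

ord(23) | φ(82) = φ(2)·φ(41) = 1·40 = 40 = 2^3 · 5.
Divisors of 40: 1, 2, 4, 5, 8, 10, 20, 40.
Evaluate successive powers at the divisors of 40:
23^1 ≡ 23 (mod 82)
23^2 ≡ 37 (mod 82)
23^4 ≡ 57 (mod 82)
23^5 ≡ 81 (mod 82)
23^8 ≡ 51 (mod 82)
23^10 ≡ 1 (mod 82) ✓
So ord_82(23) = 10.

10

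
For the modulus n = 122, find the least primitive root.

φ(122) = φ(2)·φ(61) = 1·60 = 60 = 2^2 · 3 · 5.
g is a primitive root iff g^(60/q) ≢ 1 (mod 122) for each prime q ∈ {2, 3, 5}.
g = 2: gcd(2, 122) = 2 > 1, not a unit — skip.
g = 3: 3^30 ≡ 1 — hits 1, so not a primitive root.
g = 4: gcd(4, 122) = 2 > 1, not a unit — skip.
g = 5: 5^30 ≡ 1 — hits 1, so not a primitive root.
g = 6: gcd(6, 122) = 2 > 1, not a unit — skip.
g = 7: 7^30 ≡ 121; 7^20 ≡ 47; 7^12 ≡ 95 — none is 1, so 7 is a primitive root.
The smallest primitive root modulo 122 is 7.

7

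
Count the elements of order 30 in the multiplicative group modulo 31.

φ(31) = 31 − 1 = 30 = 2 · 3 · 5.
Since (Z/31Z)^× is cyclic of order 30, the number of elements of order d is φ(d) when d | 30 and 0 otherwise.
30 = 2 · 3 · 5 divides 30, and φ(30) = 8.

8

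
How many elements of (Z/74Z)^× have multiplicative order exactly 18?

6

φ(74) = φ(2)·φ(37) = 1·36 = 36 = 2^2 · 3^2.
(Z/74Z)^× is cyclic (|G| = 36); a cyclic group of order m has exactly φ(d) elements of each order d | m, and none otherwise.
18 = 2 · 3^2 divides 36, and φ(18) = 6.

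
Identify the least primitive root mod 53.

φ(53) = 53 − 1 = 52 = 2^2 · 13.
Test candidates g = 2, 3, … against the prime factors q ∈ {2, 13} of φ(53): g is a generator iff g^(52/q) ≢ 1 for every such q.
g = 2: 2^26 ≡ 52; 2^4 ≡ 16 — none is 1, so 2 is a primitive root.
The smallest primitive root modulo 53 is 2.

2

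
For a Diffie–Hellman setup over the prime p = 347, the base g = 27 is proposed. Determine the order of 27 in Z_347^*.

173

The order of 27 must divide φ(347) = 347 − 1 = 346 = 2 · 173.
Divisors of 346: 1, 2, 173, 346.
Evaluate successive powers at the divisors of 346:
27^1 ≡ 27 (mod 347)
27^2 ≡ 35 (mod 347)
27^173 ≡ 1 (mod 347) ✓
Hence ord(27) = 173.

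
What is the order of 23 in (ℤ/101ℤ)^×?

50

The order of 23 must divide φ(101) = 101 − 1 = 100 = 2^2 · 5^2.
Divisors of 100: 1, 2, 4, 5, 10, 20, 25, 50, 100.
Evaluate successive powers at the divisors of 100:
23^1 ≡ 23 (mod 101)
23^2 ≡ 24 (mod 101)
23^4 ≡ 71 (mod 101)
23^5 ≡ 17 (mod 101)
23^10 ≡ 87 (mod 101)
23^20 ≡ 95 (mod 101)
23^25 ≡ 100 (mod 101)
23^50 ≡ 1 (mod 101) ✓
Therefore the multiplicative order of 23 modulo 101 is 50.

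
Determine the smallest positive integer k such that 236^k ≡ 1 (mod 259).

12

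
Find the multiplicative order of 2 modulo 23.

Since 2 ∈ (Z/23Z)^×, its order divides φ(23) = 23 − 1 = 22 = 2 · 11.
Divisors of 22: 1, 2, 11, 22.
Compute 2^d (mod 23) for the divisors d until we hit 1:
2^1 ≡ 2 (mod 23)
2^2 ≡ 4 (mod 23)
2^11 ≡ 1 (mod 23) ✓
The smallest such exponent is 11, so the order of 2 is 11.

11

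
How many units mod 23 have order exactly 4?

0

φ(23) = 23 − 1 = 22 = 2 · 11.
Since (Z/23Z)^× is cyclic of order 22, the number of elements of order d is φ(d) when d | 22 and 0 otherwise.
Here 22 is not a multiple of 4, so there are no elements of order 4.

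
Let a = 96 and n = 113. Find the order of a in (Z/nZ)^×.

112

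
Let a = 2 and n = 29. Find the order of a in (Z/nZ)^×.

28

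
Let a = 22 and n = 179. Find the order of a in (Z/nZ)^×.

The order of 22 must divide φ(179) = 179 − 1 = 178 = 2 · 89.
Divisors of 178: 1, 2, 89, 178.
Check 22^d mod 179 for each divisor in increasing order:
22^1 ≡ 22 (mod 179)
22^2 ≡ 126 (mod 179)
22^89 ≡ 1 (mod 179) ✓
Hence ord(22) = 89.

89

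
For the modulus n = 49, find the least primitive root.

3

φ(49) = φ(7^2) = 7·(7−1) = 42 = 2 · 3 · 7.
Test candidates g = 2, 3, … against the prime factors q ∈ {2, 3, 7} of φ(49): g is a generator iff g^(42/q) ≢ 1 for every such q.
g = 2: 2^21 ≡ 1 — hits 1, so not a primitive root.
g = 3: 3^21 ≡ 48; 3^14 ≡ 30; 3^6 ≡ 43 — none is 1, so 3 is a primitive root.
Hence the least primitive root of 49 is 3.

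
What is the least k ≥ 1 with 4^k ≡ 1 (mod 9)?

Since 4 ∈ (Z/9Z)^×, its order divides φ(9) = φ(3^2) = 3·(3−1) = 6 = 2 · 3.
Divisors of 6: 1, 2, 3, 6.
Evaluate successive powers at the divisors of 6:
4^1 ≡ 4 (mod 9)
4^2 ≡ 7 (mod 9)
4^3 ≡ 1 (mod 9) ✓
The smallest such exponent is 3, so the order of 4 is 3.

3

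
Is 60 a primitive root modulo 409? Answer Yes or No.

φ(409) = 409 − 1 = 408 = 2^3 · 3 · 17.
Test 60^(408/q) mod 409 for each prime factor q of 408:
60^204 ≡ 1 (mod 409)  [q = 2: ≡ 1 ✗]
60^136 ≡ 355 (mod 409)  [q = 3: ≢ 1 ✓]
60^24 ≡ 25 (mod 409)  [q = 17: ≢ 1 ✓]
Since 60^204 ≡ 1, the order of 60 divides 204 < 408, so 60 is not a primitive root.

No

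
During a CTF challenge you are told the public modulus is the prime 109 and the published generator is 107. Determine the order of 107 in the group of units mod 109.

36

ord(107) | φ(109) = 109 − 1 = 108 = 2^2 · 3^3.
Divisors of 108: 1, 2, 3, 4, 6, 9, 12, 18, 27, 36, 54, 108.
Check 107^d mod 109 for each divisor in increasing order:
107^1 ≡ 107 (mod 109)
107^2 ≡ 4 (mod 109)
107^3 ≡ 101 (mod 109)
107^4 ≡ 16 (mod 109)
107^6 ≡ 64 (mod 109)
107^9 ≡ 33 (mod 109)
107^12 ≡ 63 (mod 109)
107^18 ≡ 108 (mod 109)
107^27 ≡ 76 (mod 109)
107^36 ≡ 1 (mod 109) ✓
Hence ord(107) = 36.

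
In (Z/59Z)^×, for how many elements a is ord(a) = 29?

28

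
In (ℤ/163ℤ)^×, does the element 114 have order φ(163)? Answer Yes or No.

Yes

φ(163) = 163 − 1 = 162 = 2 · 3^4.
It suffices to check that the order of 114 is not a proper divisor of 162: compute 114^(162/q) for q ∈ {2, 3}.
114^81 ≡ 162 (mod 163)  [q = 2: ≢ 1 ✓]
114^54 ≡ 58 (mod 163)  [q = 3: ≢ 1 ✓]
None equal 1, so ord_163(114) = 162: 114 is a primitive root.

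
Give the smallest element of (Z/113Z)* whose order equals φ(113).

3

φ(113) = 113 − 1 = 112 = 2^4 · 7.
g is a primitive root iff g^(112/q) ≢ 1 (mod 113) for each prime q ∈ {2, 7}.
g = 2: 2^56 ≡ 1 — hits 1, so not a primitive root.
g = 3: 3^56 ≡ 112; 3^16 ≡ 49 — none is 1, so 3 is a primitive root.
Hence the least primitive root of 113 is 3.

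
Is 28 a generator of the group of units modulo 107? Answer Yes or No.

φ(107) = 107 − 1 = 106 = 2 · 53.
28 is a primitive root mod 107 iff 28^(φ(107)/q) ≢ 1 for every prime q | φ(107), i.e. q ∈ {2, 53}.
28^53 ≡ 106 (mod 107)  [q = 2: ≢ 1 ✓]
28^2 ≡ 35 (mod 107)  [q = 53: ≢ 1 ✓]
All checks pass, so 28 has order 106 and is a primitive root modulo 107.

Yes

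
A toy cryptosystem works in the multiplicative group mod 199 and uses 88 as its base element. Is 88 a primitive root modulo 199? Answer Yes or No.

No

φ(199) = 199 − 1 = 198 = 2 · 3^2 · 11.
88 is a primitive root mod 199 iff 88^(φ(199)/q) ≢ 1 for every prime q | φ(199), i.e. q ∈ {2, 3, 11}.
88^99 ≡ 198 (mod 199)  [q = 2: ≢ 1 ✓]
88^66 ≡ 1 (mod 199)  [q = 3: ≡ 1 ✗]
88^18 ≡ 125 (mod 199)  [q = 11: ≢ 1 ✓]
88^66 ≡ 1 shows ord(88) | 66, strictly less than φ(199); not a primitive root.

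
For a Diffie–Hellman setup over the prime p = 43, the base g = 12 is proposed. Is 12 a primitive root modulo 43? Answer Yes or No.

φ(43) = 43 − 1 = 42 = 2 · 3 · 7.
12 is a primitive root mod 43 iff 12^(φ(43)/q) ≢ 1 for every prime q | φ(43), i.e. q ∈ {2, 3, 7}.
12^21 ≡ 42 (mod 43)  [q = 2: ≢ 1 ✓]
12^14 ≡ 36 (mod 43)  [q = 3: ≢ 1 ✓]
12^6 ≡ 21 (mod 43)  [q = 7: ≢ 1 ✓]
Every test exponent gives a nontrivial residue, hence 12 generates the full group.

Yes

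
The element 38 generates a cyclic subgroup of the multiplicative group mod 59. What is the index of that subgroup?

1

The order of 38 must divide φ(59) = 59 − 1 = 58 = 2 · 29.
Divisors of 58: 1, 2, 29, 58.
Check 38^d mod 59 for each divisor in increasing order:
38^1 ≡ 38 (mod 59)
38^2 ≡ 28 (mod 59)
38^29 ≡ 58 (mod 59)
38^58 ≡ 1 (mod 59) ✓
So ord_59(38) = 58, hence |⟨38⟩| = 58.
[(Z/59Z)^× : ⟨38⟩] = 58/58 = 1.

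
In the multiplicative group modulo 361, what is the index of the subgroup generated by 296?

6

ord(296) | φ(361) = φ(19^2) = 19·(19−1) = 342 = 2 · 3^2 · 19.
Divisors of 342: 1, 2, 3, 6, 9, 18, 19, 38, 57, 114, 171, 342.
Compute 296^d (mod 361) for the divisors d until we hit 1:
296^1 ≡ 296 (mod 361)
296^2 ≡ 254 (mod 361)
296^3 ≡ 96 (mod 361)
296^6 ≡ 191 (mod 361)
296^9 ≡ 286 (mod 361)
296^18 ≡ 210 (mod 361)
296^19 ≡ 68 (mod 361)
296^38 ≡ 292 (mod 361)
296^57 ≡ 1 (mod 361) ✓
The order of 296 is 57, so the subgroup it generates has 57 elements.
Index = |(Z/361Z)^×| / |⟨296⟩| = 342 / 57 = 6.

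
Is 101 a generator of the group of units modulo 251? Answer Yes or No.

No

φ(251) = 251 − 1 = 250 = 2 · 5^3.
An element g generates (Z/251Z)^× iff g^(250/q) ≢ 1 (mod 251) for each prime q ∈ {2, 5}.
101^125 ≡ 1 (mod 251)  [q = 2: ≡ 1 ✗]
101^50 ≡ 219 (mod 251)  [q = 5: ≢ 1 ✓]
101^125 ≡ 1 shows ord(101) | 125, strictly less than φ(251); not a primitive root.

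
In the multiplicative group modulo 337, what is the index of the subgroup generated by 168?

8

Since 168 ∈ (Z/337Z)^×, its order divides φ(337) = 337 − 1 = 336 = 2^4 · 3 · 7.
Divisors of 336: 1, 2, 3, 4, 6, 7, 8, 12, 14, 16, 21, 24, 28, 42, 48, 56, 84, 112, 168, 336.
Test each divisor d:
168^1 ≡ 168 (mod 337)
168^2 ≡ 253 (mod 337)
168^3 ≡ 42 (mod 337)
168^4 ≡ 316 (mod 337)
168^6 ≡ 79 (mod 337)
168^7 ≡ 129 (mod 337)
168^8 ≡ 104 (mod 337)
168^12 ≡ 175 (mod 337)
168^14 ≡ 128 (mod 337)
168^16 ≡ 32 (mod 337)
168^21 ≡ 336 (mod 337)
168^24 ≡ 295 (mod 337)
168^28 ≡ 208 (mod 337)
168^42 ≡ 1 (mod 337) ✓
Thus |⟨168⟩| = ord(168) = 42.
The index is φ(337) / ord(168) = 336 / 42 = 8.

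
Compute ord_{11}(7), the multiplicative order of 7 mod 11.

10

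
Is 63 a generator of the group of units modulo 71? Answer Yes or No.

Yes

φ(71) = 71 − 1 = 70 = 2 · 5 · 7.
It suffices to check that the order of 63 is not a proper divisor of 70: compute 63^(70/q) for q ∈ {2, 5, 7}.
63^35 ≡ 70 (mod 71)  [q = 2: ≢ 1 ✓]
63^14 ≡ 57 (mod 71)  [q = 5: ≢ 1 ✓]
63^10 ≡ 20 (mod 71)  [q = 7: ≢ 1 ✓]
All checks pass, so 63 has order 70 and is a primitive root modulo 71.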